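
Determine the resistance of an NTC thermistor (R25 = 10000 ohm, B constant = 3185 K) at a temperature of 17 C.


NTC thermistor equation: Rt = R25 * exp(B * (1/T - 1/T25)).
T in Kelvin: 290.15 K, T25 = 298.15 K
1/T - 1/T25 = 1/290.15 - 1/298.15 = 9.248e-05
B * (1/T - 1/T25) = 3185 * 9.248e-05 = 0.2945
Rt = 10000 * exp(0.2945) = 13425.1 ohm

13425.1 ohm


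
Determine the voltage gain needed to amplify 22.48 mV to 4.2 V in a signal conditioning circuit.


Gain = Vout / Vin (converting to same units).
G = 4.2 V / 22.48 mV
G = 4200.0 mV / 22.48 mV
G = 186.83

186.83


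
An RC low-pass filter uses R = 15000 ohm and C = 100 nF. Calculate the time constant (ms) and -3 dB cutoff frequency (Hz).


Time constant: tau = R * C.
tau = 15000 * 1.00e-07 = 0.0015 s
tau = 1.5 ms
Cutoff frequency: fc = 1 / (2*pi*R*C).
fc = 1 / (2*pi*0.0015) = 106.1 Hz

tau = 1.5 ms, fc = 106.1 Hz


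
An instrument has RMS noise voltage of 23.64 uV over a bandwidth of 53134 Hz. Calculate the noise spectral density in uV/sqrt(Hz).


Noise spectral density = Vrms / sqrt(BW).
NSD = 23.64 / sqrt(53134)
NSD = 23.64 / 230.5081
NSD = 0.1026 uV/sqrt(Hz)

0.1026 uV/sqrt(Hz)


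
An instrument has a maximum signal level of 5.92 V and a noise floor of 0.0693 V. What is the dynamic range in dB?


Dynamic range = 20 * log10(Vmax / Vnoise).
DR = 20 * log10(5.92 / 0.0693)
DR = 20 * log10(85.43)
DR = 38.63 dB

38.63 dB


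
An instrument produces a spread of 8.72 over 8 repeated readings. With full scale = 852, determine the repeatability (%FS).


Repeatability = (spread / full scale) * 100%.
R = (8.72 / 852) * 100
R = 1.023 %FS

1.023 %FS


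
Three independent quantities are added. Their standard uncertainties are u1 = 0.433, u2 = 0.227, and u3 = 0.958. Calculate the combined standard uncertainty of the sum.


For a sum of independent quantities, uc = sqrt(u1^2 + u2^2 + u3^2).
uc = sqrt(0.433^2 + 0.227^2 + 0.958^2)
uc = sqrt(0.187489 + 0.051529 + 0.917764)
uc = 1.0755

1.0755


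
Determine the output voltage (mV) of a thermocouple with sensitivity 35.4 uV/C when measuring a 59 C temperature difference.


The thermocouple output V = sensitivity * dT.
V = 35.4 uV/C * 59 C
V = 2088.6 uV
V = 2.089 mV

2.089 mV


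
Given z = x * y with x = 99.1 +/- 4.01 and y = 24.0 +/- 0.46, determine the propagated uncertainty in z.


For a product z = x*y, the relative uncertainty is:
uz/z = sqrt((ux/x)^2 + (uy/y)^2)
Relative uncertainties: ux/x = 4.01/99.1 = 0.040464
uy/y = 0.46/24.0 = 0.019167
z = 99.1 * 24.0 = 2378.4
uz = 2378.4 * sqrt(0.040464^2 + 0.019167^2) = 106.49

106.49


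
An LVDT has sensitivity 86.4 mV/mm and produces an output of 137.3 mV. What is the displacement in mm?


Displacement = Vout / sensitivity.
d = 137.3 / 86.4
d = 1.589 mm

1.589 mm


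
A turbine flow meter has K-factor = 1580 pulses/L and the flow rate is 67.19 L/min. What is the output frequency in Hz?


Frequency = K * Q / 60 (converting L/min to L/s).
f = 1580 * 67.19 / 60
f = 106160.2 / 60
f = 1769.34 Hz

1769.34 Hz


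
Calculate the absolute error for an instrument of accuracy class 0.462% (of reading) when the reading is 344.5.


Absolute error = (accuracy% / 100) * reading.
Error = (0.462 / 100) * 344.5
Error = 0.00462 * 344.5
Error = 1.5916

1.5916


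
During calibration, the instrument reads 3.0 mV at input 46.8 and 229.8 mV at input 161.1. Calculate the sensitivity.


Sensitivity = (y2 - y1) / (x2 - x1).
S = (229.8 - 3.0) / (161.1 - 46.8)
S = 226.8 / 114.3
S = 1.9843 mV/unit

1.9843 mV/unit


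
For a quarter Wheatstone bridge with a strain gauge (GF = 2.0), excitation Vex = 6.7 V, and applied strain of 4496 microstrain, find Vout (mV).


Quarter bridge output: Vout = (GF * epsilon * Vex) / 4.
Vout = (2.0 * 4496e-6 * 6.7) / 4
Vout = 0.0602464 / 4 V
Vout = 0.0150616 V = 15.0616 mV

15.0616 mV


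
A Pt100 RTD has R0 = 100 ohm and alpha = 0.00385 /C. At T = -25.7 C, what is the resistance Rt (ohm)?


The RTD equation: Rt = R0 * (1 + alpha * T).
Rt = 100 * (1 + 0.00385 * -25.7)
Rt = 100 * (1 + -0.098945)
Rt = 100 * 0.901055
Rt = 90.105 ohm

90.105 ohm


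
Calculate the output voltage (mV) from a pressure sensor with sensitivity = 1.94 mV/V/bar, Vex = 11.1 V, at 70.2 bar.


Output = sensitivity * Vex * P.
Vout = 1.94 * 11.1 * 70.2
Vout = 21.534 * 70.2
Vout = 1511.69 mV

1511.69 mV


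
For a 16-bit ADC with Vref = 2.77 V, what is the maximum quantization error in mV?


The maximum quantization error is +/- LSB/2.
LSB = Vref / 2^n = 2.77 / 65536 = 4.227e-05 V
Max error = LSB / 2 = 4.227e-05 / 2 = 2.113e-05 V
Max error = 0.0211 mV

0.0211 mV


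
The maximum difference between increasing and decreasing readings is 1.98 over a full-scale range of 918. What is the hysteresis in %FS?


Hysteresis = (max difference / full scale) * 100%.
H = (1.98 / 918) * 100
H = 0.216 %FS

0.216 %FS


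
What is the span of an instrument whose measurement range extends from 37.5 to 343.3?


Span = upper range - lower range.
Span = 343.3 - (37.5)
Span = 305.8

305.8


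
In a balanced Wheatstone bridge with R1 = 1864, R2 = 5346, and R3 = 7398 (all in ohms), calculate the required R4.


At balance: R1*R4 = R2*R3, so R4 = R2*R3/R1.
R4 = 5346 * 7398 / 1864
R4 = 39549708 / 1864
R4 = 21217.65 ohm

21217.65 ohm


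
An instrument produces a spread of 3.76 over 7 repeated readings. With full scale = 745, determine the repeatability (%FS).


Repeatability = (spread / full scale) * 100%.
R = (3.76 / 745) * 100
R = 0.505 %FS

0.505 %FS


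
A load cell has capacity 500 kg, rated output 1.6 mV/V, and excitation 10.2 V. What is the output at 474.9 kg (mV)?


Vout = rated_output * Vex * (load / capacity).
Vout = 1.6 * 10.2 * (474.9 / 500)
Vout = 1.6 * 10.2 * 0.9498
Vout = 15.501 mV

15.501 mV


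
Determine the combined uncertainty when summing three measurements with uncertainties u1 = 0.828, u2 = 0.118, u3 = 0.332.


For a sum of independent quantities, uc = sqrt(u1^2 + u2^2 + u3^2).
uc = sqrt(0.828^2 + 0.118^2 + 0.332^2)
uc = sqrt(0.685584 + 0.013924 + 0.110224)
uc = 0.8999

0.8999


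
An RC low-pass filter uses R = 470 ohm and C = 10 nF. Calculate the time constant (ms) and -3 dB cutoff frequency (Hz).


Time constant: tau = R * C.
tau = 470 * 1.00e-08 = 4.7e-06 s
tau = 0.0047 ms
Cutoff frequency: fc = 1 / (2*pi*R*C).
fc = 1 / (2*pi*4.7e-06) = 33862.75 Hz

tau = 0.0047 ms, fc = 33862.75 Hz


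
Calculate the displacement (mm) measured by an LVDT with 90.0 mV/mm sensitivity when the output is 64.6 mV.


Displacement = Vout / sensitivity.
d = 64.6 / 90.0
d = 0.718 mm

0.718 mm


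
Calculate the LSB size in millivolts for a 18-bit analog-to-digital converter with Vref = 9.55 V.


The resolution (LSB) of an ADC is Vref / 2^n.
LSB = 9.55 / 2^18
LSB = 9.55 / 262144
LSB = 3.643e-05 V = 0.03643036 mV

0.03643036 mV


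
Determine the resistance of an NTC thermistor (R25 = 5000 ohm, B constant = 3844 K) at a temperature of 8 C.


NTC thermistor equation: Rt = R25 * exp(B * (1/T - 1/T25)).
T in Kelvin: 281.15 K, T25 = 298.15 K
1/T - 1/T25 = 1/281.15 - 1/298.15 = 0.0002028
B * (1/T - 1/T25) = 3844 * 0.0002028 = 0.7796
Rt = 5000 * exp(0.7796) = 10902.8 ohm

10902.8 ohm


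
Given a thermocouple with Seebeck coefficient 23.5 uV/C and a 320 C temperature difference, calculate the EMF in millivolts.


The thermocouple output V = sensitivity * dT.
V = 23.5 uV/C * 320 C
V = 7520.0 uV
V = 7.52 mV

7.52 mV


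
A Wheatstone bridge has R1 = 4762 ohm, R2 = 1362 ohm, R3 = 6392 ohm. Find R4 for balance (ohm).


At balance: R1*R4 = R2*R3, so R4 = R2*R3/R1.
R4 = 1362 * 6392 / 4762
R4 = 8705904 / 4762
R4 = 1828.2 ohm

1828.2 ohm


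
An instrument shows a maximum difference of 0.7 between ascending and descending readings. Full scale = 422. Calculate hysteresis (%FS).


Hysteresis = (max difference / full scale) * 100%.
H = (0.7 / 422) * 100
H = 0.166 %FS

0.166 %FS


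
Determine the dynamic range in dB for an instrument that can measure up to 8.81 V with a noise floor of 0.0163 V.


Dynamic range = 20 * log10(Vmax / Vnoise).
DR = 20 * log10(8.81 / 0.0163)
DR = 20 * log10(540.49)
DR = 54.66 dB

54.66 dB


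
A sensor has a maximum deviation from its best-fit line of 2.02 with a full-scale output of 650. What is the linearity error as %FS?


Linearity error = (max deviation / full scale) * 100%.
Linearity = (2.02 / 650) * 100
Linearity = 0.311 %FS

0.311 %FS


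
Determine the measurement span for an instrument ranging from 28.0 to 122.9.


Span = upper range - lower range.
Span = 122.9 - (28.0)
Span = 94.9

94.9


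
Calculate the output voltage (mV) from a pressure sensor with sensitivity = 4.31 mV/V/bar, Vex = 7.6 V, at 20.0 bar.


Output = sensitivity * Vex * P.
Vout = 4.31 * 7.6 * 20.0
Vout = 32.756 * 20.0
Vout = 655.12 mV

655.12 mV


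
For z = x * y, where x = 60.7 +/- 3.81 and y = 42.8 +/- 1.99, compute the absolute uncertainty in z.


For a product z = x*y, the relative uncertainty is:
uz/z = sqrt((ux/x)^2 + (uy/y)^2)
Relative uncertainties: ux/x = 3.81/60.7 = 0.062768
uy/y = 1.99/42.8 = 0.046495
z = 60.7 * 42.8 = 2598.0
uz = 2598.0 * sqrt(0.062768^2 + 0.046495^2) = 202.934

202.934


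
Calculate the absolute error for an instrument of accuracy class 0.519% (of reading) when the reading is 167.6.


Absolute error = (accuracy% / 100) * reading.
Error = (0.519 / 100) * 167.6
Error = 0.00519 * 167.6
Error = 0.8698

0.8698


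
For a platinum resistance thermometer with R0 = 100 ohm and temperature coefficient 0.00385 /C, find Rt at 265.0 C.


The RTD equation: Rt = R0 * (1 + alpha * T).
Rt = 100 * (1 + 0.00385 * 265.0)
Rt = 100 * (1 + 1.02025)
Rt = 100 * 2.02025
Rt = 202.025 ohm

202.025 ohm


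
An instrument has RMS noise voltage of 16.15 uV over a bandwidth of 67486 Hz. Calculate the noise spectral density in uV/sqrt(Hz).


Noise spectral density = Vrms / sqrt(BW).
NSD = 16.15 / sqrt(67486)
NSD = 16.15 / 259.7807
NSD = 0.0622 uV/sqrt(Hz)

0.0622 uV/sqrt(Hz)


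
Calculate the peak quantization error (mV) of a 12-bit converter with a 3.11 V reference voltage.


The maximum quantization error is +/- LSB/2.
LSB = Vref / 2^n = 3.11 / 4096 = 0.00075928 V
Max error = LSB / 2 = 0.00075928 / 2 = 0.00037964 V
Max error = 0.3796 mV

0.3796 mV


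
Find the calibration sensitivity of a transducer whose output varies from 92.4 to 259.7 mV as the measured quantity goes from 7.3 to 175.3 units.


Sensitivity = (y2 - y1) / (x2 - x1).
S = (259.7 - 92.4) / (175.3 - 7.3)
S = 167.3 / 168.0
S = 0.9958 mV/unit

0.9958 mV/unit


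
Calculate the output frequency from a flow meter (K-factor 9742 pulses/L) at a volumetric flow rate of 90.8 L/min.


Frequency = K * Q / 60 (converting L/min to L/s).
f = 9742 * 90.8 / 60
f = 884573.6 / 60
f = 14742.89 Hz

14742.89 Hz


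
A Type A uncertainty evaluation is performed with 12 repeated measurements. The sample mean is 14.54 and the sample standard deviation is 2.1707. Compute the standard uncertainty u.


The standard uncertainty for Type A evaluation is u = s / sqrt(n).
u = 2.1707 / sqrt(12)
u = 2.1707 / 3.4641
u = 0.6266

0.6266


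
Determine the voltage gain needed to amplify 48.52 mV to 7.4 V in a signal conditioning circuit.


Gain = Vout / Vin (converting to same units).
G = 7.4 V / 48.52 mV
G = 7400.0 mV / 48.52 mV
G = 152.51

152.51


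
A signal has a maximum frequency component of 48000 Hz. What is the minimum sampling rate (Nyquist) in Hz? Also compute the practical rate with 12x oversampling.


By Nyquist theorem, fs_min = 2 * fmax.
fs_min = 2 * 48000 = 96000 Hz
Practical rate = 12 * fs_min = 12 * 96000 = 1152000 Hz

fs_min = 96000 Hz, fs_practical = 1152000 Hz


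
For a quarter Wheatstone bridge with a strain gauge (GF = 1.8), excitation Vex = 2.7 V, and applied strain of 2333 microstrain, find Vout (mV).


Quarter bridge output: Vout = (GF * epsilon * Vex) / 4.
Vout = (1.8 * 2333e-6 * 2.7) / 4
Vout = 0.01133838 / 4 V
Vout = 0.0028346 V = 2.8346 mV

2.8346 mV


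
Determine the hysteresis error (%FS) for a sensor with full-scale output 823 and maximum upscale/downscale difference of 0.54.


Hysteresis = (max difference / full scale) * 100%.
H = (0.54 / 823) * 100
H = 0.066 %FS

0.066 %FS


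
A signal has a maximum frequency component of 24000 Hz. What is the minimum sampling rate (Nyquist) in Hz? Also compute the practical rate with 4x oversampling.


By Nyquist theorem, fs_min = 2 * fmax.
fs_min = 2 * 24000 = 48000 Hz
Practical rate = 4 * fs_min = 4 * 48000 = 192000 Hz

fs_min = 48000 Hz, fs_practical = 192000 Hz


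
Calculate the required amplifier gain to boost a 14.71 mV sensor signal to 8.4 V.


Gain = Vout / Vin (converting to same units).
G = 8.4 V / 14.71 mV
G = 8400.0 mV / 14.71 mV
G = 571.04

571.04


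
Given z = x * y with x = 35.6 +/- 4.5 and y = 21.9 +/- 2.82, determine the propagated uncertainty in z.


For a product z = x*y, the relative uncertainty is:
uz/z = sqrt((ux/x)^2 + (uy/y)^2)
Relative uncertainties: ux/x = 4.5/35.6 = 0.126404
uy/y = 2.82/21.9 = 0.128767
z = 35.6 * 21.9 = 779.6
uz = 779.6 * sqrt(0.126404^2 + 0.128767^2) = 140.679

140.679


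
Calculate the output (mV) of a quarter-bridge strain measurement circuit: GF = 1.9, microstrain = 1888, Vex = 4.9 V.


Quarter bridge output: Vout = (GF * epsilon * Vex) / 4.
Vout = (1.9 * 1888e-6 * 4.9) / 4
Vout = 0.01757728 / 4 V
Vout = 0.00439432 V = 4.3943 mV

4.3943 mV


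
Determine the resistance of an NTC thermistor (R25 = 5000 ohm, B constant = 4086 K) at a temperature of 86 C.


NTC thermistor equation: Rt = R25 * exp(B * (1/T - 1/T25)).
T in Kelvin: 359.15 K, T25 = 298.15 K
1/T - 1/T25 = 1/359.15 - 1/298.15 = -0.00056966
B * (1/T - 1/T25) = 4086 * -0.00056966 = -2.3276
Rt = 5000 * exp(-2.3276) = 487.6 ohm

487.6 ohm


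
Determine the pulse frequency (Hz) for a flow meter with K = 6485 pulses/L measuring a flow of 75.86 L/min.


Frequency = K * Q / 60 (converting L/min to L/s).
f = 6485 * 75.86 / 60
f = 491952.1 / 60
f = 8199.2 Hz

8199.2 Hz


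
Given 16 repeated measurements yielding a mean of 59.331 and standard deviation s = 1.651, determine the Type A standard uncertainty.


The standard uncertainty for Type A evaluation is u = s / sqrt(n).
u = 1.651 / sqrt(16)
u = 1.651 / 4.0
u = 0.4128

0.4128


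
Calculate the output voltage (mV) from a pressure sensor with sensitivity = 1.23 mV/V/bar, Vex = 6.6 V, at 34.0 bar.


Output = sensitivity * Vex * P.
Vout = 1.23 * 6.6 * 34.0
Vout = 8.118 * 34.0
Vout = 276.01 mV

276.01 mV


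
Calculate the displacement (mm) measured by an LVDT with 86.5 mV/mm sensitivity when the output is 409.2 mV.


Displacement = Vout / sensitivity.
d = 409.2 / 86.5
d = 4.731 mm

4.731 mm


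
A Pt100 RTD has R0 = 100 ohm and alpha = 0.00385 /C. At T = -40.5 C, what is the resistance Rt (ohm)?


The RTD equation: Rt = R0 * (1 + alpha * T).
Rt = 100 * (1 + 0.00385 * -40.5)
Rt = 100 * (1 + -0.155925)
Rt = 100 * 0.844075
Rt = 84.407 ohm

84.407 ohm


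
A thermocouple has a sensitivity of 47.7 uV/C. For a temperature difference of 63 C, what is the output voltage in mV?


The thermocouple output V = sensitivity * dT.
V = 47.7 uV/C * 63 C
V = 3005.1 uV
V = 3.005 mV

3.005 mV


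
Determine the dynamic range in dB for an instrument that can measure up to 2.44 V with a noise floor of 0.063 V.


Dynamic range = 20 * log10(Vmax / Vnoise).
DR = 20 * log10(2.44 / 0.063)
DR = 20 * log10(38.73)
DR = 31.76 dB

31.76 dB


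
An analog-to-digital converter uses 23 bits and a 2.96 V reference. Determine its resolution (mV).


The resolution (LSB) of an ADC is Vref / 2^n.
LSB = 2.96 / 2^23
LSB = 2.96 / 8388608
LSB = 3.5e-07 V = 0.00035286 mV

0.00035286 mV


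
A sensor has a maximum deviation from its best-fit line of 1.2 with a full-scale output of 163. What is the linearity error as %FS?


Linearity error = (max deviation / full scale) * 100%.
Linearity = (1.2 / 163) * 100
Linearity = 0.736 %FS

0.736 %FS


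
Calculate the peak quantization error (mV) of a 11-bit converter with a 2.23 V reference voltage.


The maximum quantization error is +/- LSB/2.
LSB = Vref / 2^n = 2.23 / 2048 = 0.00108887 V
Max error = LSB / 2 = 0.00108887 / 2 = 0.00054443 V
Max error = 0.5444 mV

0.5444 mV


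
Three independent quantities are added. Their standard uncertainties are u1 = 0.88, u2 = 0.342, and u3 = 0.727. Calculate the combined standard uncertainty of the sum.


For a sum of independent quantities, uc = sqrt(u1^2 + u2^2 + u3^2).
uc = sqrt(0.88^2 + 0.342^2 + 0.727^2)
uc = sqrt(0.7744 + 0.116964 + 0.528529)
uc = 1.1916

1.1916


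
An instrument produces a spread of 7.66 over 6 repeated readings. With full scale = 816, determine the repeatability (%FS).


Repeatability = (spread / full scale) * 100%.
R = (7.66 / 816) * 100
R = 0.939 %FS

0.939 %FS


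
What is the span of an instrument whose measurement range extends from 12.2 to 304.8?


Span = upper range - lower range.
Span = 304.8 - (12.2)
Span = 292.6

292.6


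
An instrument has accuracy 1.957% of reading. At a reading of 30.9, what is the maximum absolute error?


Absolute error = (accuracy% / 100) * reading.
Error = (1.957 / 100) * 30.9
Error = 0.01957 * 30.9
Error = 0.6047

0.6047


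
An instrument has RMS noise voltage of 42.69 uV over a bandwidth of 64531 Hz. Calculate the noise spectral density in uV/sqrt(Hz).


Noise spectral density = Vrms / sqrt(BW).
NSD = 42.69 / sqrt(64531)
NSD = 42.69 / 254.0295
NSD = 0.1681 uV/sqrt(Hz)

0.1681 uV/sqrt(Hz)


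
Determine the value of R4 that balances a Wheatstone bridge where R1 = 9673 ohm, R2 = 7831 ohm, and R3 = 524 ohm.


At balance: R1*R4 = R2*R3, so R4 = R2*R3/R1.
R4 = 7831 * 524 / 9673
R4 = 4103444 / 9673
R4 = 424.22 ohm

424.22 ohm


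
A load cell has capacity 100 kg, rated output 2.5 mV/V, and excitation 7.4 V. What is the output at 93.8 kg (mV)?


Vout = rated_output * Vex * (load / capacity).
Vout = 2.5 * 7.4 * (93.8 / 100)
Vout = 2.5 * 7.4 * 0.938
Vout = 17.353 mV

17.353 mV


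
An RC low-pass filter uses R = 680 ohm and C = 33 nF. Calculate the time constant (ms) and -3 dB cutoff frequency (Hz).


Time constant: tau = R * C.
tau = 680 * 3.30e-08 = 2.244e-05 s
tau = 0.0224 ms
Cutoff frequency: fc = 1 / (2*pi*R*C).
fc = 1 / (2*pi*2.244e-05) = 7092.47 Hz

tau = 0.0224 ms, fc = 7092.47 Hz


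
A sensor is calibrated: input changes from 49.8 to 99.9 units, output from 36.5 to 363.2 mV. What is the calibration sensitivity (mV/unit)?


Sensitivity = (y2 - y1) / (x2 - x1).
S = (363.2 - 36.5) / (99.9 - 49.8)
S = 326.7 / 50.1
S = 6.521 mV/unit

6.521 mV/unit


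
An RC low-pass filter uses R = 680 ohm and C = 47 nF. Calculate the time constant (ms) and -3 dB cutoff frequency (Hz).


Time constant: tau = R * C.
tau = 680 * 4.70e-08 = 3.196e-05 s
tau = 0.032 ms
Cutoff frequency: fc = 1 / (2*pi*R*C).
fc = 1 / (2*pi*3.196e-05) = 4979.82 Hz

tau = 0.032 ms, fc = 4979.82 Hz


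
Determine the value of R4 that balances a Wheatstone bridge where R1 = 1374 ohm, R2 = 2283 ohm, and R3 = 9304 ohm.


At balance: R1*R4 = R2*R3, so R4 = R2*R3/R1.
R4 = 2283 * 9304 / 1374
R4 = 21241032 / 1374
R4 = 15459.27 ohm

15459.27 ohm


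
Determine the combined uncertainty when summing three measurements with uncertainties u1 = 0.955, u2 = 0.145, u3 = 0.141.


For a sum of independent quantities, uc = sqrt(u1^2 + u2^2 + u3^2).
uc = sqrt(0.955^2 + 0.145^2 + 0.141^2)
uc = sqrt(0.912025 + 0.021025 + 0.019881)
uc = 0.9762

0.9762


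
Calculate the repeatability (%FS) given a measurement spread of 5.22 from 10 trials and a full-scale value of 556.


Repeatability = (spread / full scale) * 100%.
R = (5.22 / 556) * 100
R = 0.939 %FS

0.939 %FS


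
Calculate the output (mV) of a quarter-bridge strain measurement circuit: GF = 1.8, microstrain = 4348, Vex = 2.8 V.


Quarter bridge output: Vout = (GF * epsilon * Vex) / 4.
Vout = (1.8 * 4348e-6 * 2.8) / 4
Vout = 0.02191392 / 4 V
Vout = 0.00547848 V = 5.4785 mV

5.4785 mV


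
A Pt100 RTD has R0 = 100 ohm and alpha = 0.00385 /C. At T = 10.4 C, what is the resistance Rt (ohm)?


The RTD equation: Rt = R0 * (1 + alpha * T).
Rt = 100 * (1 + 0.00385 * 10.4)
Rt = 100 * (1 + 0.04004)
Rt = 100 * 1.04004
Rt = 104.004 ohm

104.004 ohm


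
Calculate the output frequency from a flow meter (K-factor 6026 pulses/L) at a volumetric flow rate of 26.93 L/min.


Frequency = K * Q / 60 (converting L/min to L/s).
f = 6026 * 26.93 / 60
f = 162280.18 / 60
f = 2704.67 Hz

2704.67 Hz


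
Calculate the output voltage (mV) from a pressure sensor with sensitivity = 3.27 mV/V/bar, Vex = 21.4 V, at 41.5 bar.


Output = sensitivity * Vex * P.
Vout = 3.27 * 21.4 * 41.5
Vout = 69.978 * 41.5
Vout = 2904.09 mV

2904.09 mV


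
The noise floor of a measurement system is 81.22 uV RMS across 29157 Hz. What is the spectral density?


Noise spectral density = Vrms / sqrt(BW).
NSD = 81.22 / sqrt(29157)
NSD = 81.22 / 170.7542
NSD = 0.4757 uV/sqrt(Hz)

0.4757 uV/sqrt(Hz)


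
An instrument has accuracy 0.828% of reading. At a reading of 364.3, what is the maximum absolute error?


Absolute error = (accuracy% / 100) * reading.
Error = (0.828 / 100) * 364.3
Error = 0.00828 * 364.3
Error = 3.0164

3.0164


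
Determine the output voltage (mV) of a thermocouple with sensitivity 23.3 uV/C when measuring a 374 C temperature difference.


The thermocouple output V = sensitivity * dT.
V = 23.3 uV/C * 374 C
V = 8714.2 uV
V = 8.714 mV

8.714 mV


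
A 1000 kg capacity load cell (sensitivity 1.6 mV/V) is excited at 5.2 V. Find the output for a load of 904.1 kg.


Vout = rated_output * Vex * (load / capacity).
Vout = 1.6 * 5.2 * (904.1 / 1000)
Vout = 1.6 * 5.2 * 0.9041
Vout = 7.522 mV

7.522 mV


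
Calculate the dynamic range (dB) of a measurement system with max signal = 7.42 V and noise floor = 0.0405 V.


Dynamic range = 20 * log10(Vmax / Vnoise).
DR = 20 * log10(7.42 / 0.0405)
DR = 20 * log10(183.21)
DR = 45.26 dB

45.26 dB


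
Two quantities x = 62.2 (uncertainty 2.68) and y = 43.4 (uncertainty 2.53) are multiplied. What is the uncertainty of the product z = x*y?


For a product z = x*y, the relative uncertainty is:
uz/z = sqrt((ux/x)^2 + (uy/y)^2)
Relative uncertainties: ux/x = 2.68/62.2 = 0.043087
uy/y = 2.53/43.4 = 0.058295
z = 62.2 * 43.4 = 2699.5
uz = 2699.5 * sqrt(0.043087^2 + 0.058295^2) = 195.685

195.685


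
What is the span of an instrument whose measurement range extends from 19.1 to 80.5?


Span = upper range - lower range.
Span = 80.5 - (19.1)
Span = 61.4

61.4


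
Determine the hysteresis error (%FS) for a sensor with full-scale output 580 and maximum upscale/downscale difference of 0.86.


Hysteresis = (max difference / full scale) * 100%.
H = (0.86 / 580) * 100
H = 0.148 %FS

0.148 %FS


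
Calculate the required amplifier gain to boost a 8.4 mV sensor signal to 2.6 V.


Gain = Vout / Vin (converting to same units).
G = 2.6 V / 8.4 mV
G = 2600.0 mV / 8.4 mV
G = 309.52

309.52


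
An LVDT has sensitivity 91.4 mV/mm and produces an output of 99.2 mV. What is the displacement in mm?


Displacement = Vout / sensitivity.
d = 99.2 / 91.4
d = 1.085 mm

1.085 mm


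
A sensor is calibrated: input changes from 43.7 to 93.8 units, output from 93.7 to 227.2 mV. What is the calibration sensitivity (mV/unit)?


Sensitivity = (y2 - y1) / (x2 - x1).
S = (227.2 - 93.7) / (93.8 - 43.7)
S = 133.5 / 50.1
S = 2.6647 mV/unit

2.6647 mV/unit


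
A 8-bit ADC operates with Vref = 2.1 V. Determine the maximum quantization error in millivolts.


The maximum quantization error is +/- LSB/2.
LSB = Vref / 2^n = 2.1 / 256 = 0.00820313 V
Max error = LSB / 2 = 0.00820313 / 2 = 0.00410156 V
Max error = 4.1016 mV

4.1016 mV


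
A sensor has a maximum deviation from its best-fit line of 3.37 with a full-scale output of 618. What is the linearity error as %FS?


Linearity error = (max deviation / full scale) * 100%.
Linearity = (3.37 / 618) * 100
Linearity = 0.545 %FS

0.545 %FS


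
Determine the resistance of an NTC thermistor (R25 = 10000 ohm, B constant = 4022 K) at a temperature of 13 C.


NTC thermistor equation: Rt = R25 * exp(B * (1/T - 1/T25)).
T in Kelvin: 286.15 K, T25 = 298.15 K
1/T - 1/T25 = 1/286.15 - 1/298.15 = 0.00014065
B * (1/T - 1/T25) = 4022 * 0.00014065 = 0.5657
Rt = 10000 * exp(0.5657) = 17607.0 ohm

17607.0 ohm


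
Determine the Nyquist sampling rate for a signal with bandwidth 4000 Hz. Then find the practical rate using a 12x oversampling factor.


By Nyquist theorem, fs_min = 2 * fmax.
fs_min = 2 * 4000 = 8000 Hz
Practical rate = 12 * fs_min = 12 * 8000 = 96000 Hz

fs_min = 8000 Hz, fs_practical = 96000 Hz


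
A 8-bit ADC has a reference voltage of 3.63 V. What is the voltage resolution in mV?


The resolution (LSB) of an ADC is Vref / 2^n.
LSB = 3.63 / 2^8
LSB = 3.63 / 256
LSB = 0.01417969 V = 14.1796875 mV

14.1796875 mV


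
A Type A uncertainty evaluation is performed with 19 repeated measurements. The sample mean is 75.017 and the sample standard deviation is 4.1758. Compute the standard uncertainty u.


The standard uncertainty for Type A evaluation is u = s / sqrt(n).
u = 4.1758 / sqrt(19)
u = 4.1758 / 4.3589
u = 0.958

0.958


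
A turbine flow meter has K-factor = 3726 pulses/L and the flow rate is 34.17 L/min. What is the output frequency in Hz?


Frequency = K * Q / 60 (converting L/min to L/s).
f = 3726 * 34.17 / 60
f = 127317.42 / 60
f = 2121.96 Hz

2121.96 Hz


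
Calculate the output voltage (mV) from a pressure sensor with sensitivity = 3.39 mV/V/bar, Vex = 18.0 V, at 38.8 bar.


Output = sensitivity * Vex * P.
Vout = 3.39 * 18.0 * 38.8
Vout = 61.02 * 38.8
Vout = 2367.58 mV

2367.58 mV


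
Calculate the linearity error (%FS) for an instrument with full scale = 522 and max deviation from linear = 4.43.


Linearity error = (max deviation / full scale) * 100%.
Linearity = (4.43 / 522) * 100
Linearity = 0.849 %FS

0.849 %FS


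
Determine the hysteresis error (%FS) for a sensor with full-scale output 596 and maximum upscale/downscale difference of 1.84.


Hysteresis = (max difference / full scale) * 100%.
H = (1.84 / 596) * 100
H = 0.309 %FS

0.309 %FS


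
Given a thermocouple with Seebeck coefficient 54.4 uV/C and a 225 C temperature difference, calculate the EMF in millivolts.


The thermocouple output V = sensitivity * dT.
V = 54.4 uV/C * 225 C
V = 12240.0 uV
V = 12.24 mV

12.24 mV


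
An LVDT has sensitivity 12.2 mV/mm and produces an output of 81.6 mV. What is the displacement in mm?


Displacement = Vout / sensitivity.
d = 81.6 / 12.2
d = 6.689 mm

6.689 mm


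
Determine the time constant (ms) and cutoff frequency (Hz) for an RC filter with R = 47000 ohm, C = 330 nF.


Time constant: tau = R * C.
tau = 47000 * 3.30e-07 = 0.01551 s
tau = 15.51 ms
Cutoff frequency: fc = 1 / (2*pi*R*C).
fc = 1 / (2*pi*0.01551) = 10.26 Hz

tau = 15.51 ms, fc = 10.26 Hz


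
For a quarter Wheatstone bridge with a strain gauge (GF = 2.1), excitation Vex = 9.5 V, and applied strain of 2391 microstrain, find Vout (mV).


Quarter bridge output: Vout = (GF * epsilon * Vex) / 4.
Vout = (2.1 * 2391e-6 * 9.5) / 4
Vout = 0.04770045 / 4 V
Vout = 0.01192511 V = 11.9251 mV

11.9251 mV


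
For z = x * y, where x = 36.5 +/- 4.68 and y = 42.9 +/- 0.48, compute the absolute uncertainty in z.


For a product z = x*y, the relative uncertainty is:
uz/z = sqrt((ux/x)^2 + (uy/y)^2)
Relative uncertainties: ux/x = 4.68/36.5 = 0.128219
uy/y = 0.48/42.9 = 0.011189
z = 36.5 * 42.9 = 1565.8
uz = 1565.8 * sqrt(0.128219^2 + 0.011189^2) = 201.535

201.535


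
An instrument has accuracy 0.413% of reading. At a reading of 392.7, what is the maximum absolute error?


Absolute error = (accuracy% / 100) * reading.
Error = (0.413 / 100) * 392.7
Error = 0.00413 * 392.7
Error = 1.6219

1.6219


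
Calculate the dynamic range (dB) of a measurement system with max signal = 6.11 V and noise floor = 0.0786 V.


Dynamic range = 20 * log10(Vmax / Vnoise).
DR = 20 * log10(6.11 / 0.0786)
DR = 20 * log10(77.74)
DR = 37.81 dB

37.81 dB


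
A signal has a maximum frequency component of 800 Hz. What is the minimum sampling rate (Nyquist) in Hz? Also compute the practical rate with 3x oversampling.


By Nyquist theorem, fs_min = 2 * fmax.
fs_min = 2 * 800 = 1600 Hz
Practical rate = 3 * fs_min = 3 * 1600 = 4800 Hz

fs_min = 1600 Hz, fs_practical = 4800 Hz


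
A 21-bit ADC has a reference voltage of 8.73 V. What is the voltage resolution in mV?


The resolution (LSB) of an ADC is Vref / 2^n.
LSB = 8.73 / 2^21
LSB = 8.73 / 2097152
LSB = 4.16e-06 V = 0.00416279 mV

0.00416279 mV


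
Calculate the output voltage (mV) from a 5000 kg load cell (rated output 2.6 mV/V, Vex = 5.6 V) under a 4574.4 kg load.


Vout = rated_output * Vex * (load / capacity).
Vout = 2.6 * 5.6 * (4574.4 / 5000)
Vout = 2.6 * 5.6 * 0.91488
Vout = 13.321 mV

13.321 mV


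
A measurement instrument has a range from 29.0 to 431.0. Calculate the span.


Span = upper range - lower range.
Span = 431.0 - (29.0)
Span = 402.0

402.0


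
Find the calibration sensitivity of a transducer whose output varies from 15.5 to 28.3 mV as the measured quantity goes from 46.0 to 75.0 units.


Sensitivity = (y2 - y1) / (x2 - x1).
S = (28.3 - 15.5) / (75.0 - 46.0)
S = 12.8 / 29.0
S = 0.4414 mV/unit

0.4414 mV/unit


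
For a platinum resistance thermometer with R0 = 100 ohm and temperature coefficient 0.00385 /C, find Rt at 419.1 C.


The RTD equation: Rt = R0 * (1 + alpha * T).
Rt = 100 * (1 + 0.00385 * 419.1)
Rt = 100 * (1 + 1.613535)
Rt = 100 * 2.613535
Rt = 261.353 ohm

261.353 ohm


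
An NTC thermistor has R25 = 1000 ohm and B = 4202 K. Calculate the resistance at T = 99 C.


NTC thermistor equation: Rt = R25 * exp(B * (1/T - 1/T25)).
T in Kelvin: 372.15 K, T25 = 298.15 K
1/T - 1/T25 = 1/372.15 - 1/298.15 = -0.00066693
B * (1/T - 1/T25) = 4202 * -0.00066693 = -2.8024
Rt = 1000 * exp(-2.8024) = 60.7 ohm

60.7 ohm


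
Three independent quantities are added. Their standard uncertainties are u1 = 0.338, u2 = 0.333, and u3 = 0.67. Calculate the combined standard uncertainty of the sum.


For a sum of independent quantities, uc = sqrt(u1^2 + u2^2 + u3^2).
uc = sqrt(0.338^2 + 0.333^2 + 0.67^2)
uc = sqrt(0.114244 + 0.110889 + 0.4489)
uc = 0.821

0.821


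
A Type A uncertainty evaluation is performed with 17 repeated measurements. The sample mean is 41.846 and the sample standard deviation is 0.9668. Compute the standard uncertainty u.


The standard uncertainty for Type A evaluation is u = s / sqrt(n).
u = 0.9668 / sqrt(17)
u = 0.9668 / 4.1231
u = 0.2345

0.2345


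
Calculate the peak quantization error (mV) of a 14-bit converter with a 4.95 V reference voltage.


The maximum quantization error is +/- LSB/2.
LSB = Vref / 2^n = 4.95 / 16384 = 0.00030212 V
Max error = LSB / 2 = 0.00030212 / 2 = 0.00015106 V
Max error = 0.1511 mV

0.1511 mV


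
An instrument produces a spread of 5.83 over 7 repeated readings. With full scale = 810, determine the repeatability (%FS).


Repeatability = (spread / full scale) * 100%.
R = (5.83 / 810) * 100
R = 0.72 %FS

0.72 %FS


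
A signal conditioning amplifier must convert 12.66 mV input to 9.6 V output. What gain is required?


Gain = Vout / Vin (converting to same units).
G = 9.6 V / 12.66 mV
G = 9600.0 mV / 12.66 mV
G = 758.29

758.29


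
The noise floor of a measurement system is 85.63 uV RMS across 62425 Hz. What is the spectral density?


Noise spectral density = Vrms / sqrt(BW).
NSD = 85.63 / sqrt(62425)
NSD = 85.63 / 249.85
NSD = 0.3427 uV/sqrt(Hz)

0.3427 uV/sqrt(Hz)


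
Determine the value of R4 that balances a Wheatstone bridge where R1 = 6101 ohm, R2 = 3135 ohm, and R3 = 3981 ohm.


At balance: R1*R4 = R2*R3, so R4 = R2*R3/R1.
R4 = 3135 * 3981 / 6101
R4 = 12480435 / 6101
R4 = 2045.64 ohm

2045.64 ohm


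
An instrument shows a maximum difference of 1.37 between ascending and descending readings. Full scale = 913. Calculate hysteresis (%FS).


Hysteresis = (max difference / full scale) * 100%.
H = (1.37 / 913) * 100
H = 0.15 %FS

0.15 %FS


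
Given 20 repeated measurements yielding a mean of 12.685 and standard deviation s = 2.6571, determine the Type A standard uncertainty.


The standard uncertainty for Type A evaluation is u = s / sqrt(n).
u = 2.6571 / sqrt(20)
u = 2.6571 / 4.4721
u = 0.5941

0.5941


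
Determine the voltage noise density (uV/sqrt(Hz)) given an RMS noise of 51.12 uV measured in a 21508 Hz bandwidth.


Noise spectral density = Vrms / sqrt(BW).
NSD = 51.12 / sqrt(21508)
NSD = 51.12 / 146.6561
NSD = 0.3486 uV/sqrt(Hz)

0.3486 uV/sqrt(Hz)


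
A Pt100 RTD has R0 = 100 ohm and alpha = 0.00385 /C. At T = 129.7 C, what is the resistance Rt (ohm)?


The RTD equation: Rt = R0 * (1 + alpha * T).
Rt = 100 * (1 + 0.00385 * 129.7)
Rt = 100 * (1 + 0.499345)
Rt = 100 * 1.499345
Rt = 149.934 ohm

149.934 ohm


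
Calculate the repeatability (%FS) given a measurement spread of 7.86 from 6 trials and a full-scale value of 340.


Repeatability = (spread / full scale) * 100%.
R = (7.86 / 340) * 100
R = 2.312 %FS

2.312 %FS


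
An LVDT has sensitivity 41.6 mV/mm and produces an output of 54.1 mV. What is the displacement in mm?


Displacement = Vout / sensitivity.
d = 54.1 / 41.6
d = 1.3 mm

1.3 mm


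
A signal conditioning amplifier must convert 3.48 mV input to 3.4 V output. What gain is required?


Gain = Vout / Vin (converting to same units).
G = 3.4 V / 3.48 mV
G = 3400.0 mV / 3.48 mV
G = 977.01

977.01


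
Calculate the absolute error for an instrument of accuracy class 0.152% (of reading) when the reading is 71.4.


Absolute error = (accuracy% / 100) * reading.
Error = (0.152 / 100) * 71.4
Error = 0.00152 * 71.4
Error = 0.1085

0.1085


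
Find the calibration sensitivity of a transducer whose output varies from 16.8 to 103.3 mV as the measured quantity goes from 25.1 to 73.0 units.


Sensitivity = (y2 - y1) / (x2 - x1).
S = (103.3 - 16.8) / (73.0 - 25.1)
S = 86.5 / 47.9
S = 1.8058 mV/unit

1.8058 mV/unit


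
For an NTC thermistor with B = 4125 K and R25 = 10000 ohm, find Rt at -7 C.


NTC thermistor equation: Rt = R25 * exp(B * (1/T - 1/T25)).
T in Kelvin: 266.15 K, T25 = 298.15 K
1/T - 1/T25 = 1/266.15 - 1/298.15 = 0.00040326
B * (1/T - 1/T25) = 4125 * 0.00040326 = 1.6635
Rt = 10000 * exp(1.6635) = 52775.5 ohm

52775.5 ohm


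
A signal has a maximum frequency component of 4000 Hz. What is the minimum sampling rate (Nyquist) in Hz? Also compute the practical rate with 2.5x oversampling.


By Nyquist theorem, fs_min = 2 * fmax.
fs_min = 2 * 4000 = 8000 Hz
Practical rate = 2.5 * fs_min = 2.5 * 8000 = 20000 Hz

fs_min = 8000 Hz, fs_practical = 20000 Hz


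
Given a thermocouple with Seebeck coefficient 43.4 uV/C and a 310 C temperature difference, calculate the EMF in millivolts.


The thermocouple output V = sensitivity * dT.
V = 43.4 uV/C * 310 C
V = 13454.0 uV
V = 13.454 mV

13.454 mV


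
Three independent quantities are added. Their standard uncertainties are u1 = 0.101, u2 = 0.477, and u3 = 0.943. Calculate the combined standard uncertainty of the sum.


For a sum of independent quantities, uc = sqrt(u1^2 + u2^2 + u3^2).
uc = sqrt(0.101^2 + 0.477^2 + 0.943^2)
uc = sqrt(0.010201 + 0.227529 + 0.889249)
uc = 1.0616

1.0616


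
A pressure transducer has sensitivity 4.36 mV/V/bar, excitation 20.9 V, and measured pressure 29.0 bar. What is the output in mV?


Output = sensitivity * Vex * P.
Vout = 4.36 * 20.9 * 29.0
Vout = 91.124 * 29.0
Vout = 2642.6 mV

2642.6 mV


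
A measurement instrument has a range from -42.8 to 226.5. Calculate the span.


Span = upper range - lower range.
Span = 226.5 - (-42.8)
Span = 269.3

269.3


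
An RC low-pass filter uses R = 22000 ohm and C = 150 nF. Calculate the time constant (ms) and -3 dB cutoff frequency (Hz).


Time constant: tau = R * C.
tau = 22000 * 1.50e-07 = 0.0033 s
tau = 3.3 ms
Cutoff frequency: fc = 1 / (2*pi*R*C).
fc = 1 / (2*pi*0.0033) = 48.23 Hz

tau = 3.3 ms, fc = 48.23 Hz


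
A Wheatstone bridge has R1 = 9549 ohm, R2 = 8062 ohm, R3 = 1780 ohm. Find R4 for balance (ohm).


At balance: R1*R4 = R2*R3, so R4 = R2*R3/R1.
R4 = 8062 * 1780 / 9549
R4 = 14350360 / 9549
R4 = 1502.81 ohm

1502.81 ohm


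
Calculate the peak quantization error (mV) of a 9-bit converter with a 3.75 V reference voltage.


The maximum quantization error is +/- LSB/2.
LSB = Vref / 2^n = 3.75 / 512 = 0.00732422 V
Max error = LSB / 2 = 0.00732422 / 2 = 0.00366211 V
Max error = 3.6621 mV

3.6621 mV


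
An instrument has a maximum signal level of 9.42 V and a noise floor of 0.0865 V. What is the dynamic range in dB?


Dynamic range = 20 * log10(Vmax / Vnoise).
DR = 20 * log10(9.42 / 0.0865)
DR = 20 * log10(108.9)
DR = 40.74 dB

40.74 dB


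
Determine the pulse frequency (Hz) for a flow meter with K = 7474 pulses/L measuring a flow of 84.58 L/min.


Frequency = K * Q / 60 (converting L/min to L/s).
f = 7474 * 84.58 / 60
f = 632150.92 / 60
f = 10535.85 Hz

10535.85 Hz


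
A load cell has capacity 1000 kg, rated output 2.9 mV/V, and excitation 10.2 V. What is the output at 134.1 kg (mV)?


Vout = rated_output * Vex * (load / capacity).
Vout = 2.9 * 10.2 * (134.1 / 1000)
Vout = 2.9 * 10.2 * 0.1341
Vout = 3.967 mV

3.967 mV


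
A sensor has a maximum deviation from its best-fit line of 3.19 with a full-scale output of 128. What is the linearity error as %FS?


Linearity error = (max deviation / full scale) * 100%.
Linearity = (3.19 / 128) * 100
Linearity = 2.492 %FS

2.492 %FS


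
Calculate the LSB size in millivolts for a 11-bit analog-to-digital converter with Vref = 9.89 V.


The resolution (LSB) of an ADC is Vref / 2^n.
LSB = 9.89 / 2^11
LSB = 9.89 / 2048
LSB = 0.0048291 V = 4.82910156 mV

4.82910156 mV


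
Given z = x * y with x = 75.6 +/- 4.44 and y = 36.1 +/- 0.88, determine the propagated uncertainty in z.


For a product z = x*y, the relative uncertainty is:
uz/z = sqrt((ux/x)^2 + (uy/y)^2)
Relative uncertainties: ux/x = 4.44/75.6 = 0.05873
uy/y = 0.88/36.1 = 0.024377
z = 75.6 * 36.1 = 2729.2
uz = 2729.2 * sqrt(0.05873^2 + 0.024377^2) = 173.542

173.542


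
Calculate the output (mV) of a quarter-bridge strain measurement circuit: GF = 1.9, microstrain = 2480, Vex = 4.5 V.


Quarter bridge output: Vout = (GF * epsilon * Vex) / 4.
Vout = (1.9 * 2480e-6 * 4.5) / 4
Vout = 0.021204 / 4 V
Vout = 0.005301 V = 5.301 mV

5.301 mV


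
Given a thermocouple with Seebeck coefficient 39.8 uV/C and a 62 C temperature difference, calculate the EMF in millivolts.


The thermocouple output V = sensitivity * dT.
V = 39.8 uV/C * 62 C
V = 2467.6 uV
V = 2.468 mV

2.468 mV


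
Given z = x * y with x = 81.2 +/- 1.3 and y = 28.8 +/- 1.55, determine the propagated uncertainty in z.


For a product z = x*y, the relative uncertainty is:
uz/z = sqrt((ux/x)^2 + (uy/y)^2)
Relative uncertainties: ux/x = 1.3/81.2 = 0.01601
uy/y = 1.55/28.8 = 0.053819
z = 81.2 * 28.8 = 2338.6
uz = 2338.6 * sqrt(0.01601^2 + 0.053819^2) = 131.311

131.311


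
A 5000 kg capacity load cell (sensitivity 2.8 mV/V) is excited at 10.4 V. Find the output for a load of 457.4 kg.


Vout = rated_output * Vex * (load / capacity).
Vout = 2.8 * 10.4 * (457.4 / 5000)
Vout = 2.8 * 10.4 * 0.09148
Vout = 2.664 mV

2.664 mV


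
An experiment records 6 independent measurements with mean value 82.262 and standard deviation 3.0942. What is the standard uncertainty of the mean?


The standard uncertainty for Type A evaluation is u = s / sqrt(n).
u = 3.0942 / sqrt(6)
u = 3.0942 / 2.4495
u = 1.2632

1.2632


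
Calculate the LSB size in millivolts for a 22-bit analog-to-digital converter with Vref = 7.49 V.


The resolution (LSB) of an ADC is Vref / 2^n.
LSB = 7.49 / 2^22
LSB = 7.49 / 4194304
LSB = 1.79e-06 V = 0.00178576 mV

0.00178576 mV
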